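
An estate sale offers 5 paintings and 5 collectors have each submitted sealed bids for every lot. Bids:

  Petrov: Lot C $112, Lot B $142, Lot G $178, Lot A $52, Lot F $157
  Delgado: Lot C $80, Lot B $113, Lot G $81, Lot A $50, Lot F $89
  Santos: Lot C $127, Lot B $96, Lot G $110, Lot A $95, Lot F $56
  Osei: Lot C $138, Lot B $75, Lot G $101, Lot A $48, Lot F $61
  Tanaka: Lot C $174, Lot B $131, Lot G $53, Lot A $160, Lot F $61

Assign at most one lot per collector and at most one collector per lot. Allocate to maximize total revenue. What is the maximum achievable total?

Optimal: Petrov→Lot F ($157), Delgado→Lot B ($113), Santos→Lot G ($110), Osei→Lot C ($138), Tanaka→Lot A ($160) — total 157+113+110+138+160 = $678.
Column-greedy (each lot in turn goes to its best remaining collector) gives $537, worse by 141.
Next-best assignment: Petrov→Lot G, Delgado→Lot F, Santos→Lot B, Osei→Lot C, Tanaka→Lot A = $661.
Swapping Santos↔Tanaka (Santos→Lot A $95, Tanaka→Lot G $53) loses 122.
Checked against all permutations: $678 is optimal.

Max total: $678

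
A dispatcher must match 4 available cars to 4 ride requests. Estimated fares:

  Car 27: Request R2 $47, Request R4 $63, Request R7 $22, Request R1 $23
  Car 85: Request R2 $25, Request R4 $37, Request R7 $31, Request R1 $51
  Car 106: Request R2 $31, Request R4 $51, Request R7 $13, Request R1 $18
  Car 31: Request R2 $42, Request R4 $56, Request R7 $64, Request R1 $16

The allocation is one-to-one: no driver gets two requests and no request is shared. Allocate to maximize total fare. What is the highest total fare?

Max total: $213

Treat this as an assignment problem: match each driver to one request.
Optimal: Car 27→Request R2 ($47), Car 85→Request R1 ($51), Car 106→Request R4 ($51), Car 31→Request R7 ($64) — total 47+51+51+64 = $213.
Row-greedy (each driver in turn takes its best remaining request) gives $209, worse by 4.
Next-best assignment: Car 27→Request R4, Car 85→Request R1, Car 106→Request R2, Car 31→Request R7 = $209.
Swapping Car 106↔Car 31 (Car 106→Request R7 $13, Car 31→Request R4 $56) loses 46.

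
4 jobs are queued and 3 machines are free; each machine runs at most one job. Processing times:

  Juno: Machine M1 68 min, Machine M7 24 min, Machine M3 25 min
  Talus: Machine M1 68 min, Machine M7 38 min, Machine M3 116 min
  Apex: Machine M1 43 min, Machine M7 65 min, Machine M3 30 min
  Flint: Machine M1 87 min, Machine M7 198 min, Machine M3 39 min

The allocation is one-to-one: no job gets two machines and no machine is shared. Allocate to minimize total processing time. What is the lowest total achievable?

Optimal: Apex→Machine M1 (43 min), Juno→Machine M7 (24 min), Flint→Machine M3 (39 min) — total 43+24+39 = 106 min.
Swapping Apex↔Juno (Apex→Machine M7 65 min, Juno→Machine M1 68 min) adds 66.

Minimum total: 106 min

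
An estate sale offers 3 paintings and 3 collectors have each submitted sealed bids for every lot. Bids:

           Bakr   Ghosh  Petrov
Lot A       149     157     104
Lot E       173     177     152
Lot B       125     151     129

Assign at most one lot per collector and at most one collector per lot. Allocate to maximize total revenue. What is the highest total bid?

Maximum total: $459

Optimal: Bakr→Lot E ($173), Ghosh→Lot A ($157), Petrov→Lot B ($129) — total 173+157+129 = $459.
Max-entry greedy (repeatedly take the single best remaining cell) gives $455, worse by 4.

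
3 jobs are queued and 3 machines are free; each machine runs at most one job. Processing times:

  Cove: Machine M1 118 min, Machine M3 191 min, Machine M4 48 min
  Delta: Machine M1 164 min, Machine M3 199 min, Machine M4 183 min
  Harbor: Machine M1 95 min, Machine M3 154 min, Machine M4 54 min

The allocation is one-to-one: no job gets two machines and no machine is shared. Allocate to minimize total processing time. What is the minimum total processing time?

This is a one-to-one assignment (minimum-cost bipartite matching).
Optimal: Cove→Machine M4 (48 min), Delta→Machine M3 (199 min), Harbor→Machine M1 (95 min) — total 48+199+95 = 342 min.
Column-greedy (each machine in turn goes to its cheapest remaining job) gives 469 min, worse by 127.

Min total: 342 min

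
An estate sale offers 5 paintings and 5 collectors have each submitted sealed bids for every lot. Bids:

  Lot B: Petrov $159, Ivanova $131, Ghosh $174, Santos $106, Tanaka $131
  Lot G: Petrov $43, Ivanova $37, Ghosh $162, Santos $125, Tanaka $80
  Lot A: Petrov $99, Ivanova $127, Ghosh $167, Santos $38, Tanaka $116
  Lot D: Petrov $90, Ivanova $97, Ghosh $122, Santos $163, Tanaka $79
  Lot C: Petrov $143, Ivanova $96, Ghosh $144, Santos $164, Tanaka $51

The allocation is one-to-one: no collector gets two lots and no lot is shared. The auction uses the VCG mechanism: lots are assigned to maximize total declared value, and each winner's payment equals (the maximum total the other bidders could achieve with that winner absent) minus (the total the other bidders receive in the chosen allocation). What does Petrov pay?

Petrov pays $1.

Efficient allocation: Petrov→Lot C ($143), Ivanova→Lot A ($127), Ghosh→Lot G ($162), Santos→Lot D ($163), Tanaka→Lot B ($131); total welfare W = $726.
Petrov receives Lot C at value $143, so the others get W − 143 = $583.
Without Petrov: best allocation of the remaining 4 bidders over all 5 lots is Ivanova→Lot A ($127), Ghosh→Lot G ($162), Santos→Lot C ($164), Tanaka→Lot B ($131), total $584.
VCG payment = (others' best without Petrov) − (others' welfare with Petrov) = 584 − 583 = $1.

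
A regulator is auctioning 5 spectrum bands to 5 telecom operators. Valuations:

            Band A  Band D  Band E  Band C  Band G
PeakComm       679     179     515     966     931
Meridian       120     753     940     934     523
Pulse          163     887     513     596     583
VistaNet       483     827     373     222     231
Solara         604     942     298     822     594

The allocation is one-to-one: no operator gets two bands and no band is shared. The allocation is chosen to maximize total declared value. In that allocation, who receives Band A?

This is a one-to-one assignment (maximum-weight bipartite matching).
Optimal: PeakComm→Band G ($931M), Meridian→Band E ($940M), Pulse→Band D ($887M), VistaNet→Band A ($483M), Solara→Band C ($822M) — total 931+940+887+483+822 = $4063M.
Row-greedy (each operator in turn takes its best remaining band) gives $3870M, worse by 193.
Next-best assignment: PeakComm→Band C, Meridian→Band E, Pulse→Band G, VistaNet→Band D, Solara→Band A = $3920M.
Swapping PeakComm↔Solara (PeakComm→Band C $966M, Solara→Band G $594M) loses 193.
VistaNet's own top band is Band D ($827M), but forcing VistaNet→Band D and reassigning the rest optimally gives only $3920M — worse by 143.

VistaNet receives Band A.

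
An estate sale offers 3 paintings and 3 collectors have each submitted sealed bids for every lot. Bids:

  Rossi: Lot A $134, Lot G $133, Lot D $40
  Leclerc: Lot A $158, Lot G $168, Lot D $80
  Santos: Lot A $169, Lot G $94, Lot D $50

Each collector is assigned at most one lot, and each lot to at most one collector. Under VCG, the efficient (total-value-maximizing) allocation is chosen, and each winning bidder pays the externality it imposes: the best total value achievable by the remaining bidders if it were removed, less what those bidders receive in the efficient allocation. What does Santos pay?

Santos pays $89.

Efficient allocation: Rossi→Lot G ($133), Leclerc→Lot D ($80), Santos→Lot A ($169); total welfare W = $382.
Santos receives Lot A at value $169, so the others get W − 169 = $213.
Without Santos: best allocation of the remaining 2 bidders over all 3 lots is Rossi→Lot A ($134), Leclerc→Lot G ($168), total $302.
VCG payment = (others' best without Santos) − (others' welfare with Santos) = 302 − 213 = $89.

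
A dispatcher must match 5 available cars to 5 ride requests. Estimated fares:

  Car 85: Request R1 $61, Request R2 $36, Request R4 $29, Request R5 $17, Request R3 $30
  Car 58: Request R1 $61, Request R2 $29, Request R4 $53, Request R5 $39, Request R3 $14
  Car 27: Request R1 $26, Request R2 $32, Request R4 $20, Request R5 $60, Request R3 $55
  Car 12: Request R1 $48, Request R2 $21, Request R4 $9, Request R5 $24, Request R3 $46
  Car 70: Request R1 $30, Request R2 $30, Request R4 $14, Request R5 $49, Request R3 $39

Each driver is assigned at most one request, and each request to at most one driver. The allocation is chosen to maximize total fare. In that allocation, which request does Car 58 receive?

Car 58 receives Request R4.

This is the linear assignment problem.
Optimal: Car 85→Request R1 ($61), Car 58→Request R4 ($53), Car 27→Request R5 ($60), Car 12→Request R3 ($46), Car 70→Request R2 ($30) — total 61+53+60+46+30 = $250.
Column-greedy (each request in turn goes to its best remaining driver) gives $241, worse by 9.
Every other assignment is strictly worse.
Car 58's own top request is Request R1 ($61), but forcing Car 58→Request R1 and reassigning the rest optimally gives only $226 — worse by 24.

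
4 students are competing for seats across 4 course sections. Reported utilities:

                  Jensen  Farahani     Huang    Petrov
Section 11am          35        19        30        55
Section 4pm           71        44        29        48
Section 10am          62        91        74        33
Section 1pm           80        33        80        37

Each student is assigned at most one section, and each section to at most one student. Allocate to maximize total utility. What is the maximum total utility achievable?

Max total: 297 points

Treat this as an assignment problem: match each student to one section.
Optimal: Jensen→Section 4pm (71 points), Farahani→Section 10am (91 points), Huang→Section 1pm (80 points), Petrov→Section 11am (55 points) — total 71+91+80+55 = 297 points.
Max-entry greedy (repeatedly take the single best remaining cell) gives 255 points, worse by 42.
Swapping Jensen↔Petrov (Jensen→Section 11am 35 points, Petrov→Section 4pm 48 points) loses 43.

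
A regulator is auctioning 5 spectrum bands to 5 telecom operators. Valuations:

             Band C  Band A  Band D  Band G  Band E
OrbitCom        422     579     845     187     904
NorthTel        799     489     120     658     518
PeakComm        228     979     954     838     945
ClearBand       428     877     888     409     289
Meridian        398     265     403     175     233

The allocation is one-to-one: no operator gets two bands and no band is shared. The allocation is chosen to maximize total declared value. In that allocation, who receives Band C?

Meridian receives Band C.

Optimal: OrbitCom→Band E ($904M), NorthTel→Band G ($658M), PeakComm→Band A ($979M), ClearBand→Band D ($888M), Meridian→Band C ($398M) — total 904+658+979+888+398 = $3827M.
Column-greedy (each band in turn goes to its best remaining operator) gives $3086M, worse by 741.
Next-best assignment: OrbitCom→Band E, NorthTel→Band C, PeakComm→Band G, ClearBand→Band A, Meridian→Band D = $3821M.
Swapping NorthTel↔OrbitCom (NorthTel→Band E $518M, OrbitCom→Band G $187M) loses 857.
Meridian's own top band is Band D ($403M), but forcing Meridian→Band D and reassigning the rest optimally gives only $3821M — worse by 6.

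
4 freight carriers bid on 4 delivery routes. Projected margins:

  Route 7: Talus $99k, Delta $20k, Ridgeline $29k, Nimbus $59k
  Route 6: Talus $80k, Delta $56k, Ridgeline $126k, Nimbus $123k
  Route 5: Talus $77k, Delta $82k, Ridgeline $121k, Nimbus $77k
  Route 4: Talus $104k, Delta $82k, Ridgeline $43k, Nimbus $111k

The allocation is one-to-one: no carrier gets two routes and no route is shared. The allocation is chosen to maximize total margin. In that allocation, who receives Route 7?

Talus receives Route 7.

Optimal: Talus→Route 7 ($99k), Delta→Route 4 ($82k), Ridgeline→Route 5 ($121k), Nimbus→Route 6 ($123k) — total 99+82+121+123 = $425k.
Max-entry greedy (repeatedly take the single best remaining cell) gives $418k, worse by 7.
Next-best assignment: Talus→Route 7, Delta→Route 5, Ridgeline→Route 6, Nimbus→Route 4 = $418k.
Talus's own top route is Route 4 ($104k), but forcing Talus→Route 4 and reassigning the rest optimally gives only $371k — worse by 54.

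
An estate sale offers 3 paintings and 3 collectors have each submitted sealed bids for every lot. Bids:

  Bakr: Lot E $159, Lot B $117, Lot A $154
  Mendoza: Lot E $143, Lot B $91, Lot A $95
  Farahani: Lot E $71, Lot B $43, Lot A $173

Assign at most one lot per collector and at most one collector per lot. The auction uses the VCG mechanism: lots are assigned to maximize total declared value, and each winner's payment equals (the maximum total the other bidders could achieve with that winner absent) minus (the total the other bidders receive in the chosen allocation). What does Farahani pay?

Efficient allocation: Bakr→Lot B ($117), Mendoza→Lot E ($143), Farahani→Lot A ($173); total welfare W = $433.
Farahani receives Lot A at value $173, so the others get W − 173 = $260.
Without Farahani: best allocation of the remaining 2 bidders over all 3 lots is Bakr→Lot A ($154), Mendoza→Lot E ($143), total $297.
VCG payment = (others' best without Farahani) − (others' welfare with Farahani) = 297 − 260 = $37.

Farahani pays $37.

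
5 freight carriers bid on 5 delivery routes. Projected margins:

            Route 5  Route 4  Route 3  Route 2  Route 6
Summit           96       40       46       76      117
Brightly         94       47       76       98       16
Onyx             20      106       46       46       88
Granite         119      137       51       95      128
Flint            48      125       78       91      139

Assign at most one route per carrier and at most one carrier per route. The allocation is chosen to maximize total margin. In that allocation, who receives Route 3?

Flint receives Route 3.

This is a one-to-one assignment (maximum-weight bipartite matching).
Optimal: Summit→Route 6 ($117k), Brightly→Route 2 ($98k), Onyx→Route 4 ($106k), Granite→Route 5 ($119k), Flint→Route 3 ($78k) — total 117+98+106+119+78 = $518k.
Every other assignment is strictly worse.
Flint's own top route is Route 6 ($139k), but forcing Flint→Route 6 and reassigning the rest optimally gives only $516k — worse by 2.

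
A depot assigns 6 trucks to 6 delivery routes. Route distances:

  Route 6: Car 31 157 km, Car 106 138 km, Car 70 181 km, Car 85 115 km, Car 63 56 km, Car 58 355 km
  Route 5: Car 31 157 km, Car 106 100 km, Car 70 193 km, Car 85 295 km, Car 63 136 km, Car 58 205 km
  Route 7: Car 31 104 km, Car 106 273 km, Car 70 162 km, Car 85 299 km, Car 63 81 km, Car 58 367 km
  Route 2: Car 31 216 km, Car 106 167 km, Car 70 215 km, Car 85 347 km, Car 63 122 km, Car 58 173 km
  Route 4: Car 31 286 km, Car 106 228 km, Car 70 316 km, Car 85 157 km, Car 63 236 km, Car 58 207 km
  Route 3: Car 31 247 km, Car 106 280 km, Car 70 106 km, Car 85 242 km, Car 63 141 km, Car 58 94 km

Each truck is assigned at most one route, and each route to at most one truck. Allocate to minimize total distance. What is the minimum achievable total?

Optimal: Car 31→Route 7 (104 km), Car 106→Route 5 (100 km), Car 70→Route 3 (106 km), Car 85→Route 4 (157 km), Car 63→Route 6 (56 km), Car 58→Route 2 (173 km) — total 104+100+106+157+56+173 = 696 km.
Row-greedy (each truck in turn takes its cheapest remaining route) gives 754 km, worse by 58.
Next-best assignment: Car 31→Route 7, Car 106→Route 5, Car 70→Route 2, Car 85→Route 4, Car 63→Route 6, Car 58→Route 3 = 726 km.
Swapping Car 63↔Car 58 (Car 63→Route 2 122 km, Car 58→Route 6 355 km) adds 248.
No other one-to-one assignment undercuts 696 km.

Minimum total: 696 km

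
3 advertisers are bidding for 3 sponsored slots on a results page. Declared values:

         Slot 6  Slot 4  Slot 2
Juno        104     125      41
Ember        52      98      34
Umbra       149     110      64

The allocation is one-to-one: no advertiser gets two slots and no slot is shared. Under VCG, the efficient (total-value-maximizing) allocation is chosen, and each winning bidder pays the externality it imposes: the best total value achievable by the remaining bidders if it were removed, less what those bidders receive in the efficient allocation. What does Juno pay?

Efficient allocation: Juno→Slot 4 ($125), Ember→Slot 2 ($34), Umbra→Slot 6 ($149); total welfare W = $308.
Juno receives Slot 4 at value $125, so the others get W − 125 = $183.
Without Juno: best allocation of the remaining 2 bidders over all 3 slots is Ember→Slot 4 ($98), Umbra→Slot 6 ($149), total $247.
VCG payment = (others' best without Juno) − (others' welfare with Juno) = 247 − 183 = $64.

Juno pays $64.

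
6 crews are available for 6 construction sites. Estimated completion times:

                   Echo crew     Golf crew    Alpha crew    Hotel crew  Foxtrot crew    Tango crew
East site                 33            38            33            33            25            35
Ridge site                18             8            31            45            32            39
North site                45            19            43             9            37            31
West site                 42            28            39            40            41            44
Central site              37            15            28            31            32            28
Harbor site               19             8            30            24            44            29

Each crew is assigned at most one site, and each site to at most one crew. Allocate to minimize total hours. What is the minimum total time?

Optimal: Echo crew→Ridge site (18 hours), Golf crew→Harbor site (8 hours), Alpha crew→West site (39 hours), Hotel crew→North site (9 hours), Foxtrot crew→East site (25 hours), Tango crew→Central site (28 hours) — total 18+8+39+9+25+28 = 127 hours.
Column-greedy (each site in turn goes to its cheapest remaining crew) gives 128 hours, worse by 1.
Every other assignment is strictly worse.

Min total: 127 hours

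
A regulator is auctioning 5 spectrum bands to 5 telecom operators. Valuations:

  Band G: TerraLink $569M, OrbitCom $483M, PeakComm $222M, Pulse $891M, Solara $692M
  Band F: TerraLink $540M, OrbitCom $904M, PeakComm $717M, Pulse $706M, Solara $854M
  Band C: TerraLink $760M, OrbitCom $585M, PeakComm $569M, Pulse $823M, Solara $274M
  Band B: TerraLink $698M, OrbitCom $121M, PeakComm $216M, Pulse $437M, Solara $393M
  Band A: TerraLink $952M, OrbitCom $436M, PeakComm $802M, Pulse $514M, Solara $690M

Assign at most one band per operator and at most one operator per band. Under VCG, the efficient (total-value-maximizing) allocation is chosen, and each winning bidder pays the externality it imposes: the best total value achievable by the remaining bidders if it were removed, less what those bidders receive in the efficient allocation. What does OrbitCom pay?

OrbitCom pays $292M.

Efficient allocation: TerraLink→Band B ($698M), OrbitCom→Band F ($904M), PeakComm→Band A ($802M), Pulse→Band C ($823M), Solara→Band G ($692M); total welfare W = $3919M.
OrbitCom receives Band F at value $904M, so the others get W − 904 = $3015M.
Without OrbitCom: best allocation of the remaining 4 bidders over all 5 bands is TerraLink→Band C ($760M), PeakComm→Band A ($802M), Pulse→Band G ($891M), Solara→Band F ($854M), total $3307M.
VCG payment = (others' best without OrbitCom) − (others' welfare with OrbitCom) = 3307 − 3015 = $292M.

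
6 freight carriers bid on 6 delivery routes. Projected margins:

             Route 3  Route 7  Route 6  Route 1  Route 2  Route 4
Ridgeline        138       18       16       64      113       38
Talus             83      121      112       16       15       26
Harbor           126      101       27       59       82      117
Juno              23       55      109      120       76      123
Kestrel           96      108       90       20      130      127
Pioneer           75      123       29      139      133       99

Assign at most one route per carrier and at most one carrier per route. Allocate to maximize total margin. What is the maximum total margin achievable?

Max total: $754k

Optimal: Ridgeline→Route 3 ($138k), Talus→Route 7 ($121k), Harbor→Route 4 ($117k), Juno→Route 6 ($109k), Kestrel→Route 2 ($130k), Pioneer→Route 1 ($139k) — total 138+121+117+109+130+139 = $754k.
Row-greedy (each carrier in turn takes its best remaining route) gives $655k, worse by 99.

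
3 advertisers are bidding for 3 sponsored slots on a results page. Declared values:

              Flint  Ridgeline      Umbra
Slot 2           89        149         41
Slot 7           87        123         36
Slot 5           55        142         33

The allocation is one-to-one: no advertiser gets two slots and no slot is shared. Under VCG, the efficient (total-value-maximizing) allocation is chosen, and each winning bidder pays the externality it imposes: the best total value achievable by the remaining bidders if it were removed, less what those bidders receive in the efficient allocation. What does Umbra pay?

Umbra pays $7.

Efficient allocation: Flint→Slot 7 ($87), Ridgeline→Slot 5 ($142), Umbra→Slot 2 ($41); total welfare W = $270.
Umbra receives Slot 2 at value $41, so the others get W − 41 = $229.
Without Umbra: best allocation of the remaining 2 bidders over all 3 slots is Flint→Slot 7 ($87), Ridgeline→Slot 2 ($149), total $236.
VCG payment = (others' best without Umbra) − (others' welfare with Umbra) = 236 − 229 = $7.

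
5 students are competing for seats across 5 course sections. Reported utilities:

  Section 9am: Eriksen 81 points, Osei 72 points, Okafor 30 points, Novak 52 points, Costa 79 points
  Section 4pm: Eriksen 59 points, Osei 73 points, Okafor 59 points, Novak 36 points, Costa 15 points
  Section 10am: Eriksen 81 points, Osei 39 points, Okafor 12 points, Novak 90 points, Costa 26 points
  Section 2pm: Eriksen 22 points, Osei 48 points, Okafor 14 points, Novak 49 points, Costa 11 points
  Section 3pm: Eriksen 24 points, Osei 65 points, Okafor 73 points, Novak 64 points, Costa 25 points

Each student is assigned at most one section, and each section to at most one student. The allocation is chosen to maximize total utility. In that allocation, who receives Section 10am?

Treat this as an assignment problem: match each student to one section.
Optimal: Eriksen→Section 10am (81 points), Osei→Section 4pm (73 points), Okafor→Section 3pm (73 points), Novak→Section 2pm (49 points), Costa→Section 9am (79 points) — total 81+73+73+49+79 = 355 points.
Column-greedy (each section in turn goes to its best remaining student) gives 283 points, worse by 72.
Next-best assignment: Eriksen→Section 4pm, Osei→Section 2pm, Okafor→Section 3pm, Novak→Section 10am, Costa→Section 9am = 349 points.
Eriksen's own top section is Section 9am (81 points), but forcing Eriksen→Section 9am and reassigning the rest optimally gives only 328 points — worse by 27.

Eriksen receives Section 10am.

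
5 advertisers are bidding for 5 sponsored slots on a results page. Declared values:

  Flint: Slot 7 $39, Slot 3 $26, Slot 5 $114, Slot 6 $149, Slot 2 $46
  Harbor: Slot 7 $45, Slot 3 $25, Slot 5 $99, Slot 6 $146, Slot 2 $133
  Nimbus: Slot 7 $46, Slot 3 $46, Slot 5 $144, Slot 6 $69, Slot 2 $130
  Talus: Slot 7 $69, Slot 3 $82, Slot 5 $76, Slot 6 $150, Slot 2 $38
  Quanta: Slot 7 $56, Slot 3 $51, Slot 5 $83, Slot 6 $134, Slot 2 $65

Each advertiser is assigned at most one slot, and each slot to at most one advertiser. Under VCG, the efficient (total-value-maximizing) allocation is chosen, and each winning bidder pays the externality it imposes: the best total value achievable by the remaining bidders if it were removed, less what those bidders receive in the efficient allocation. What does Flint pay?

Efficient allocation: Flint→Slot 6 ($149), Harbor→Slot 2 ($133), Nimbus→Slot 5 ($144), Talus→Slot 3 ($82), Quanta→Slot 7 ($56); total welfare W = $564.
Flint receives Slot 6 at value $149, so the others get W − 149 = $415.
Without Flint: best allocation of the remaining 4 bidders over all 5 slots is Harbor→Slot 2 ($133), Nimbus→Slot 5 ($144), Talus→Slot 3 ($82), Quanta→Slot 6 ($134), total $493.
VCG payment = (others' best without Flint) − (others' welfare with Flint) = 493 − 415 = $78.

Flint pays $78.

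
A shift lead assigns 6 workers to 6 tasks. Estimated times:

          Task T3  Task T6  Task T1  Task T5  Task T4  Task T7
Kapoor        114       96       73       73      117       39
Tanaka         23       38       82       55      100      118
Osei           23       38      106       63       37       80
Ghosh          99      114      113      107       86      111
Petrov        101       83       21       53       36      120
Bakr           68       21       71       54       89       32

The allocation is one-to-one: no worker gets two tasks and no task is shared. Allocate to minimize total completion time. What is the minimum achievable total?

Minimum total: 245 min

Optimal: Kapoor→Task T7 (39 min), Tanaka→Task T5 (55 min), Osei→Task T3 (23 min), Ghosh→Task T4 (86 min), Petrov→Task T1 (21 min), Bakr→Task T6 (21 min) — total 39+55+23+86+21+21 = 245 min.
Next-best assignment: Kapoor→Task T7, Tanaka→Task T3, Osei→Task T4, Ghosh→Task T5, Petrov→Task T1, Bakr→Task T6 = 248 min.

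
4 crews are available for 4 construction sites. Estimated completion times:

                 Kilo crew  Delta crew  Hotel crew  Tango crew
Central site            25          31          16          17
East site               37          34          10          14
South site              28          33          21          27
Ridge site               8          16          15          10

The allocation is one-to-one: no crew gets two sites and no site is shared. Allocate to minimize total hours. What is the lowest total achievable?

Optimal: Kilo crew→Ridge site (8 hours), Delta crew→South site (33 hours), Hotel crew→East site (10 hours), Tango crew→Central site (17 hours) — total 8+33+10+17 = 68 hours.
Column-greedy (each site in turn goes to its cheapest remaining crew) gives 74 hours, worse by 6.
Checked against all permutations: 68 hours is optimal.

Min total: 68 hours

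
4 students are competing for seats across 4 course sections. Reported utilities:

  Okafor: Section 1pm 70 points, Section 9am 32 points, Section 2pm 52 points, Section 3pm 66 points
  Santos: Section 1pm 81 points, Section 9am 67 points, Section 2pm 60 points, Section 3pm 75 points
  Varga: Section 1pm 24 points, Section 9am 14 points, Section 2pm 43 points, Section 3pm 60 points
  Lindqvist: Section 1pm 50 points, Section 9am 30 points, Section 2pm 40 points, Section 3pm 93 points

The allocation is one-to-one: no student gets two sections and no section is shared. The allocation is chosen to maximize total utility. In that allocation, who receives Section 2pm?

Optimal: Okafor→Section 1pm (70 points), Santos→Section 9am (67 points), Varga→Section 2pm (43 points), Lindqvist→Section 3pm (93 points) — total 70+67+43+93 = 273 points.
Max-entry greedy (repeatedly take the single best remaining cell) gives 240 points, worse by 33.
Swapping Varga↔Okafor (Varga→Section 1pm 24 points, Okafor→Section 2pm 52 points) loses 37.
Varga's own top section is Section 3pm (60 points), but forcing Varga→Section 3pm and reassigning the rest optimally gives only 237 points — worse by 36.

Varga receives Section 2pm.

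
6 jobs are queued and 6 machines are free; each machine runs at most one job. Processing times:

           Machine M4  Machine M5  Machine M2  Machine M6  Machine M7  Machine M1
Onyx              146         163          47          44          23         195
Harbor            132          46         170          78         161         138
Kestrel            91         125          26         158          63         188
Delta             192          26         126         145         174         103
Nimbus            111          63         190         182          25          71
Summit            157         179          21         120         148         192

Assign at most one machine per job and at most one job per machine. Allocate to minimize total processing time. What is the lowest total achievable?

Minimum total: 310 min

This is a one-to-one assignment (minimum-cost bipartite matching).
Optimal: Onyx→Machine M7 (23 min), Harbor→Machine M6 (78 min), Kestrel→Machine M4 (91 min), Delta→Machine M5 (26 min), Nimbus→Machine M1 (71 min), Summit→Machine M2 (21 min) — total 23+78+91+26+71+21 = 310 min.
Row-greedy (each job in turn takes its cheapest remaining machine) gives 429 min, worse by 119.
Next-best assignment: Onyx→Machine M6, Harbor→Machine M5, Kestrel→Machine M4, Delta→Machine M1, Nimbus→Machine M7, Summit→Machine M2 = 330 min.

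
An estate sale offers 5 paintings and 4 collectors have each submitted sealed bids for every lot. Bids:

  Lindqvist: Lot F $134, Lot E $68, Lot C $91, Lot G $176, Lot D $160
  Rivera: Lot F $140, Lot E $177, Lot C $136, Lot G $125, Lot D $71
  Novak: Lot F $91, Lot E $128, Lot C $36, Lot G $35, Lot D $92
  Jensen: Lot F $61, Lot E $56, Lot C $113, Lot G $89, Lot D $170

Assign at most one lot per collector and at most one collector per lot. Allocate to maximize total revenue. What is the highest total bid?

Max total: $614

This is the linear assignment problem.
Optimal: Lindqvist→Lot G ($176), Rivera→Lot F ($140), Novak→Lot E ($128), Jensen→Lot D ($170) — total 176+140+128+170 = $614.
Row-greedy (each collector in turn takes its best remaining lot) gives $558, worse by 56.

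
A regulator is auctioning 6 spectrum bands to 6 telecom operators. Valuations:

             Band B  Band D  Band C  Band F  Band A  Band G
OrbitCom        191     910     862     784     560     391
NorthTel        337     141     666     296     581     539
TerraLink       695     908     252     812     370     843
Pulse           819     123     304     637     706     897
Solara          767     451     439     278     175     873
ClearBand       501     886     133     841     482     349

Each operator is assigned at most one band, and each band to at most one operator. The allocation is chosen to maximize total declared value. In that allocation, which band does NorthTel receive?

NorthTel receives Band A.

Optimal: OrbitCom→Band C ($862M), NorthTel→Band A ($581M), TerraLink→Band D ($908M), Pulse→Band B ($819M), Solara→Band G ($873M), ClearBand→Band F ($841M) — total 862+581+908+819+873+841 = $4884M.
Row-greedy (each operator in turn takes its best remaining band) gives $3998M, worse by 886.
NorthTel's own top band is Band C ($666M), but forcing NorthTel→Band C and reassigning the rest optimally gives only $4733M — worse by 151.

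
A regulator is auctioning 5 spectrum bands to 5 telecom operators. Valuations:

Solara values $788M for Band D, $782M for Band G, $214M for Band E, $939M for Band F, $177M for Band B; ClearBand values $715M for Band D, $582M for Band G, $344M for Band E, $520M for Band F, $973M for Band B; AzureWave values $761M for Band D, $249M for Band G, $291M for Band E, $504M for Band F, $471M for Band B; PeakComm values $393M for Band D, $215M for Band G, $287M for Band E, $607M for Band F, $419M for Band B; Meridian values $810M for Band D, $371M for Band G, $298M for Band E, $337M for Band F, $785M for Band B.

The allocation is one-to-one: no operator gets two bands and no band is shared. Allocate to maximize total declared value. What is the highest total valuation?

Optimal: Solara→Band G ($782M), ClearBand→Band B ($973M), AzureWave→Band E ($291M), PeakComm→Band F ($607M), Meridian→Band D ($810M) — total 782+973+291+607+810 = $3463M.
Max-entry greedy (repeatedly take the single best remaining cell) gives $3228M, worse by 235.
No other one-to-one assignment exceeds $3463M.

Max total: $3463M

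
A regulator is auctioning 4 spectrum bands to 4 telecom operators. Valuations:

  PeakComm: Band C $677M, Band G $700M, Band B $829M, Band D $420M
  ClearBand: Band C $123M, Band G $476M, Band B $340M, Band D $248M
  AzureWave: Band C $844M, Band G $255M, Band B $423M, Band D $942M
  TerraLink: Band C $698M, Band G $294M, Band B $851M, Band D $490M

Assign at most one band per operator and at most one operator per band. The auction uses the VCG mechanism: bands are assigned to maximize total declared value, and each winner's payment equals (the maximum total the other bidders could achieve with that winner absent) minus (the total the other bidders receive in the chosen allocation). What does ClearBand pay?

ClearBand pays $23M.

Efficient allocation: PeakComm→Band C ($677M), ClearBand→Band G ($476M), AzureWave→Band D ($942M), TerraLink→Band B ($851M); total welfare W = $2946M.
ClearBand receives Band G at value $476M, so the others get W − 476 = $2470M.
Without ClearBand: best allocation of the remaining 3 bidders over all 4 bands is PeakComm→Band G ($700M), AzureWave→Band D ($942M), TerraLink→Band B ($851M), total $2493M.
VCG payment = (others' best without ClearBand) − (others' welfare with ClearBand) = 2493 − 2470 = $23M.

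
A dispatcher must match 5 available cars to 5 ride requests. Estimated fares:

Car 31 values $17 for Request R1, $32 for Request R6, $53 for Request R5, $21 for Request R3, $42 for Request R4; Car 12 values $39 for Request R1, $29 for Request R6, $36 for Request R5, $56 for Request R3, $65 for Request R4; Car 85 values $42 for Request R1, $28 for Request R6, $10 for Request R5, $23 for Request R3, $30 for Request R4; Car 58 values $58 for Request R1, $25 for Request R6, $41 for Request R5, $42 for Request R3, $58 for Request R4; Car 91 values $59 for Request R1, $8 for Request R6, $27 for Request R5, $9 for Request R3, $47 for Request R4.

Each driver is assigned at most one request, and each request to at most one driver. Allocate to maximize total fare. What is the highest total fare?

Maximum total: $254

Optimal: Car 31→Request R5 ($53), Car 12→Request R3 ($56), Car 85→Request R6 ($28), Car 58→Request R4 ($58), Car 91→Request R1 ($59) — total 53+56+28+58+59 = $254.
Row-greedy (each driver in turn takes its best remaining request) gives $210, worse by 44.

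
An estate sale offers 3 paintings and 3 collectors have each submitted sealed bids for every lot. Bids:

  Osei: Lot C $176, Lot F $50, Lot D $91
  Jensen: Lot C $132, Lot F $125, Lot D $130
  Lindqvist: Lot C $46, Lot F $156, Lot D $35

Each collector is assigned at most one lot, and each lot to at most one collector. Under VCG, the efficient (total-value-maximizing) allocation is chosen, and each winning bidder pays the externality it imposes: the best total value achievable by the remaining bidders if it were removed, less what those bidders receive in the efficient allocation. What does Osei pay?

Osei pays $2.

Efficient allocation: Osei→Lot C ($176), Jensen→Lot D ($130), Lindqvist→Lot F ($156); total welfare W = $462.
Osei receives Lot C at value $176, so the others get W − 176 = $286.
Without Osei: best allocation of the remaining 2 bidders over all 3 lots is Jensen→Lot C ($132), Lindqvist→Lot F ($156), total $288.
VCG payment = (others' best without Osei) − (others' welfare with Osei) = 288 − 286 = $2.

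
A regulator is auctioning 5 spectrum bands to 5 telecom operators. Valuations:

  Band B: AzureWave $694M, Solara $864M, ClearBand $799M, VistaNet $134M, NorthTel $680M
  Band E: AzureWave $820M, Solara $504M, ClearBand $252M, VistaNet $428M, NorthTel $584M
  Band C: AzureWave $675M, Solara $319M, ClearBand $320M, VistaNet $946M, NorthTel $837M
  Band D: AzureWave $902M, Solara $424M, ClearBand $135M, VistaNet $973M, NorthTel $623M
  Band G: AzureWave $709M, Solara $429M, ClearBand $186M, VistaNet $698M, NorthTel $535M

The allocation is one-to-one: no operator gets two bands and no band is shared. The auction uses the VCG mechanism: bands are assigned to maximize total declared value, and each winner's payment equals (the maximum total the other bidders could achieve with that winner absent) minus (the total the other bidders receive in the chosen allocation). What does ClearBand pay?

ClearBand pays $435M.

Efficient allocation: AzureWave→Band E ($820M), Solara→Band G ($429M), ClearBand→Band B ($799M), VistaNet→Band D ($973M), NorthTel→Band C ($837M); total welfare W = $3858M.
ClearBand receives Band B at value $799M, so the others get W − 799 = $3059M.
Without ClearBand: best allocation of the remaining 4 bidders over all 5 bands is AzureWave→Band E ($820M), Solara→Band B ($864M), VistaNet→Band D ($973M), NorthTel→Band C ($837M), total $3494M.
VCG payment = (others' best without ClearBand) − (others' welfare with ClearBand) = 3494 − 3059 = $435M.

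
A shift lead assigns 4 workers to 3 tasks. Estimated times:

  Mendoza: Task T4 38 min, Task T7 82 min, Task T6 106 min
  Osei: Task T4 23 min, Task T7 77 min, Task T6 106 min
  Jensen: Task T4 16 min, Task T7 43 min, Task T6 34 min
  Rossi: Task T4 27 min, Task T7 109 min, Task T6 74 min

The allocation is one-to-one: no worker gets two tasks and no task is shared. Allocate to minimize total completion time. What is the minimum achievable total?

Optimal: Rossi→Task T4 (27 min), Osei→Task T7 (77 min), Jensen→Task T6 (34 min) — total 27+77+34 = 138 min.
Next-best assignment: Osei→Task T4, Mendoza→Task T7, Jensen→Task T6 = 139 min.
Swapping Osei↔Jensen (Osei→Task T6 106 min, Jensen→Task T7 43 min) adds 38.
Every other assignment is strictly worse.

Min total: 138 min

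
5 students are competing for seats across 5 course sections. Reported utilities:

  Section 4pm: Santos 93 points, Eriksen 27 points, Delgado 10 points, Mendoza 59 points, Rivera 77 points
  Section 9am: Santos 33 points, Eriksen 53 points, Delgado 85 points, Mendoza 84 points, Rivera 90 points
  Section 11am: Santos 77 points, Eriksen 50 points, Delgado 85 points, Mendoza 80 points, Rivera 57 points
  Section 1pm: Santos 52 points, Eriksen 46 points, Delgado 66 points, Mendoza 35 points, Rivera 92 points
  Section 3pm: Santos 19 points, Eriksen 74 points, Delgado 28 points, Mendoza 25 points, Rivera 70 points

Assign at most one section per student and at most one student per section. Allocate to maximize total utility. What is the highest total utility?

This is a one-to-one assignment (maximum-weight bipartite matching).
Optimal: Santos→Section 4pm (93 points), Eriksen→Section 3pm (74 points), Delgado→Section 11am (85 points), Mendoza→Section 9am (84 points), Rivera→Section 1pm (92 points) — total 93+74+85+84+92 = 428 points.
Column-greedy (each section in turn goes to its best remaining student) gives 339 points, worse by 89.
Checked against all permutations: 428 points is optimal.

Maximum total: 428 points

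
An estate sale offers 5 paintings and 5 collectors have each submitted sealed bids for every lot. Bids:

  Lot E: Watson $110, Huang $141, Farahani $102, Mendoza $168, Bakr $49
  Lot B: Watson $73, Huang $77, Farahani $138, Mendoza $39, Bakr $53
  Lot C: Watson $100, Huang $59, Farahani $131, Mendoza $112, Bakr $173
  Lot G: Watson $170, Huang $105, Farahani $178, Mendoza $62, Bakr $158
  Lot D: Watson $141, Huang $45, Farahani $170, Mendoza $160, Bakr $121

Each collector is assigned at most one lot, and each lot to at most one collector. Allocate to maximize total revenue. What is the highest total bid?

Optimal: Watson→Lot G ($170), Huang→Lot E ($141), Farahani→Lot B ($138), Mendoza→Lot D ($160), Bakr→Lot C ($173) — total 170+141+138+160+173 = $782.
Column-greedy (each lot in turn goes to its best remaining collector) gives $694, worse by 88.
Every other assignment is strictly worse.

Max total: $782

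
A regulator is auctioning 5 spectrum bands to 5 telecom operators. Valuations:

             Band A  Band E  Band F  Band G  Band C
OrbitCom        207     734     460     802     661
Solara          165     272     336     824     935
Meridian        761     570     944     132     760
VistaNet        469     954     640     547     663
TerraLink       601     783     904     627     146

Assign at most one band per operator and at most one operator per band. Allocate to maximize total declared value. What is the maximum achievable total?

Optimal: OrbitCom→Band G ($802M), Solara→Band C ($935M), Meridian→Band A ($761M), VistaNet→Band E ($954M), TerraLink→Band F ($904M) — total 802+935+761+954+904 = $4356M.
Max-entry greedy (repeatedly take the single best remaining cell) gives $4236M, worse by 120.
Next-best assignment: OrbitCom→Band G, Solara→Band C, Meridian→Band F, VistaNet→Band E, TerraLink→Band A = $4236M.
No other one-to-one assignment exceeds $4356M.

Max total: $4356M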